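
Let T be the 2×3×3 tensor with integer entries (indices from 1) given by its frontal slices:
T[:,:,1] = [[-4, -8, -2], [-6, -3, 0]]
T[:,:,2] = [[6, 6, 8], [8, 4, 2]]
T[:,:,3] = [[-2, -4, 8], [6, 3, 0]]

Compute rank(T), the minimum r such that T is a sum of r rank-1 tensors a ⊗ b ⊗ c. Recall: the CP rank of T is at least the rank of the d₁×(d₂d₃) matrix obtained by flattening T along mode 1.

3

Lower bound: the mode-3 unfolding of T (rows indexed by k, columns by (i,j) = (1,1), (1,2), (1,3), (2,1), (2,2), (2,3)) is [[-4, -8, -2, -6, -3, 0], [6, 6, 8, 8, 4, 2], [-2, -4, 8, 6, 3, 0]].
There the 3×3 minor on rows k ∈ {1, 2, 3}, columns (i,j) ∈ {(1,1), (1,2), (1,3)} is det [[-4, -8, -2], [6, 6, 8], [-2, -4, 8]] = 216 ≠ 0, so this unfolding has rank ≥ 3; CP rank is at least every unfolding rank, so rank(T) ≥ 3. (Unfolding ranks only ever bound the CP rank from below — rank(T) can be strictly larger than all of them — so the matching upper bound has to come from an explicit 3-term decomposition.)
Upper bound: T is a sum of 3 rank-1 terms, T = [1, -1] ⊗ [2, 1, -1] ⊗ [2, -2, -2] + [1, 0] ⊗ [1, 2, -1] ⊗ [-4, 2, -2] + [2, 1] ⊗ [2, 1, 2] ⊗ [-1, 2, 1] (one valid choice — decompositions are not unique — normalised so each a, b is primitive with positive first nonzero entry; check it by expanding all entries), so rank(T) ≤ 3.
These bounds meet, so rank(T) = 3.
Check entry T[2,3,1] = 0: (-1)·(-1)·(2) + (0)·(-1)·(-4) + (1)·(2)·(-1) = 0.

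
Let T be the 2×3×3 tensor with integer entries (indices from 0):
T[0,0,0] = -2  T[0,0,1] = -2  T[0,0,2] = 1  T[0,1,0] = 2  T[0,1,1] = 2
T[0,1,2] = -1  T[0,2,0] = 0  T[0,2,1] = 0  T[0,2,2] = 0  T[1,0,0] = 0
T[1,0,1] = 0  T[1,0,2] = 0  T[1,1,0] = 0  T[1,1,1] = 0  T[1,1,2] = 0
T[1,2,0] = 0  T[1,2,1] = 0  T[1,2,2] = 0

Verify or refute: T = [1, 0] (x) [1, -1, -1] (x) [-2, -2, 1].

Reconstruct entry (0,2,0) from the claimed factors: Σₗ aₗ[0]bₗ[2]cₗ[0] = (1)·(-1)·(-2) = 2, but T[0,2,0] = 0. The claim is false.

No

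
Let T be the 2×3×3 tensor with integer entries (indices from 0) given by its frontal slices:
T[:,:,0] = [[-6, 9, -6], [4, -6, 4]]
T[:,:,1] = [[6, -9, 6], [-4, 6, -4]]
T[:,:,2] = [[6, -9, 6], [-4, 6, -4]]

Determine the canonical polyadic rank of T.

Lower bound: T ≠ 0 (e.g. T[0,0,0] = -6), so rank(T) ≥ 1.
Upper bound: if T = a (x) b (x) c then every fibre of T is a multiple of the corresponding factor, so read the factors off the fibres through the nonzero entry T[0,0,0] = -6.
The mode-1 fibre T[:,0,0] = [-6, 4] gives a = [3, -2] (primitive direction); the mode-2 fibre T[0,:,0] = [-6, 9, -6] gives b = [2, -3, 2]; then c[k] = T[0,0,k] / (a[0]·b[0]) = [-6, 6, 6] / 6 = [-1, 1, 1].
Expanding [3, -2] (x) [2, -3, 2] (x) [-1, 1, 1] reproduces all 18 entries of T, so T = [3, -2] (x) [2, -3, 2] (x) [-1, 1, 1] and rank(T) ≤ 1.
These bounds meet, so rank(T) = 1.
Check entry T[1,2,2] = -4: (-2)·(2)·(1) = -4.

1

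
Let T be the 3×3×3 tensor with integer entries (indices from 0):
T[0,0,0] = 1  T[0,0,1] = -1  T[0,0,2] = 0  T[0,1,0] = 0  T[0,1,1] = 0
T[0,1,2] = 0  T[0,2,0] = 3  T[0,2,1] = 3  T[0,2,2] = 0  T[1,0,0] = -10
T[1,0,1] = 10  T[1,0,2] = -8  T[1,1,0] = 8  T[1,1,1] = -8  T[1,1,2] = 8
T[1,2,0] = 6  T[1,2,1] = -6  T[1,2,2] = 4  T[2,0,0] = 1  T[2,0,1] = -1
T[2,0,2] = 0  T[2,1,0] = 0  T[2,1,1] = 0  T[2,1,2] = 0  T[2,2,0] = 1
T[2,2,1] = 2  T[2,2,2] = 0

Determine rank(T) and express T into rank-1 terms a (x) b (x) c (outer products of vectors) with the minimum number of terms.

rank(T) = 3

Lower bound: the mode-1 unfolding of T (rows indexed by i, columns by (j,k) = (0,0), (0,1), (0,2), (1,0), (1,1), (1,2), (2,0), (2,1), (2,2)) is [[1, -1, 0, 0, 0, 0, 3, 3, 0], [-10, 10, -8, 8, -8, 8, 6, -6, 4], [1, -1, 0, 0, 0, 0, 1, 2, 0]].
There the 3×3 minor on rows i ∈ {0, 1, 2}, columns (j,k) ∈ {(0,0), (0,2), (2,0)} is det [[1, 0, 3], [-10, -8, 6], [1, 0, 1]] = 16 ≠ 0, so this unfolding has rank ≥ 3; CP rank is at least every unfolding rank, so rank(T) ≥ 3. (This is only a lower bound: in general the CP rank may exceed every unfolding rank, so we still need to exhibit 3 rank-1 terms summing to T.)
Upper bound: T is a sum of 3 rank-1 terms, T = [0, 1, 0] (x) [2, -2, -1] (x) [-4, 4, -4] + [1, -2, 1] (x) [1, 0, -1] (x) [1, -1, 0] + [2, 0, 1] (x) [0, 0, 1] (x) [2, 1, 0] (one valid choice — decompositions are not unique — normalised so each a, b is primitive with positive first nonzero entry; check it by expanding all entries), so rank(T) ≤ 3.
These bounds meet, so rank(T) = 3.
Check entry T[2,1,2] = 0: (0)·(-2)·(-4) + (1)·(0)·(0) + (1)·(0)·(0) = 0.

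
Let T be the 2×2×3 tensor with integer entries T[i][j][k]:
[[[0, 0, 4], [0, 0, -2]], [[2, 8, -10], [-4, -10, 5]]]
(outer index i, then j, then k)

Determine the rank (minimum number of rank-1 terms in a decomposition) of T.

Lower bound: the mode-3 unfolding of T (rows indexed by k, columns by (i,j) = (0,0), (0,1), (1,0), (1,1)) is [[0, 0, 2, -4], [0, 0, 8, -10], [4, -2, -10, 5]].
There the 3×3 minor on rows k ∈ {0, 1, 2}, columns (i,j) ∈ {(0,0), (1,0), (1,1)} is det [[0, 2, -4], [0, 8, -10], [4, -10, 5]] = 48 ≠ 0, so this unfolding has rank ≥ 3; CP rank is at least every unfolding rank, so rank(T) ≥ 3. (This is only a lower bound: in general the CP rank may exceed every unfolding rank, so we still need to exhibit 3 rank-1 terms summing to T.)
Upper bound: T is a sum of 3 rank-1 terms, T = (0, 1) ⊗ (1, -2) ⊗ (2, 4, 0) + (0, 1) ⊗ (2, -1) ⊗ (0, 2, -1) + (1, -2) ⊗ (2, -1) ⊗ (0, 0, 2) (written with every a and b primitive with positive leading entry and the scale carried by c; CP decompositions are not unique, and this one is verified by expanding entrywise), so rank(T) ≤ 3.
These bounds meet, so rank(T) = 3.

3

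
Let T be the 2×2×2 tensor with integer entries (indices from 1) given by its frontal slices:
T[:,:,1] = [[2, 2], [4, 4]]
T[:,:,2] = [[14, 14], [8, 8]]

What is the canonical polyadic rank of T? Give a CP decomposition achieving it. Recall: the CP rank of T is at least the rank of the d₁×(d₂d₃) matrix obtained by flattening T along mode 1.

rank(T) = 2

Lower bound: the mode-1 unfolding of T (rows indexed by i, columns by (j,k) = (1,1), (1,2), (2,1), (2,2)) is [[2, 14, 2, 14], [4, 8, 4, 8]].
There the 2×2 minor on rows i ∈ {1, 2}, columns (j,k) ∈ {(1,1), (1,2)} is det [[2, 14], [4, 8]] = -40 ≠ 0, so this unfolding has rank ≥ 2; CP rank is at least every unfolding rank, so rank(T) ≥ 2. (Unfolding ranks only ever bound the CP rank from below — rank(T) can be strictly larger than all of them — so the matching upper bound has to come from an explicit 2-term decomposition.)
Upper bound — finding two terms. Every mode-2 slice of T is a multiple of one matrix: T[:,j,:] = b[j]·M with b = [1, 1] and M = [[2, 14], [4, 8]] (rows indexed by i, columns by k). So it suffices to write M as a sum of two rank-1 matrices.
Splitting M by its rows (i = 1, 2), M = [1, 0][2, 14]ᵀ + [0, 1][4, 8]ᵀ.
Hence T = [1, 0] ⊗ [1, 1] ⊗ [2, 14] + [0, 1] ⊗ [1, 1] ⊗ [4, 8], so rank(T) ≤ 2.
These bounds meet, so rank(T) = 2.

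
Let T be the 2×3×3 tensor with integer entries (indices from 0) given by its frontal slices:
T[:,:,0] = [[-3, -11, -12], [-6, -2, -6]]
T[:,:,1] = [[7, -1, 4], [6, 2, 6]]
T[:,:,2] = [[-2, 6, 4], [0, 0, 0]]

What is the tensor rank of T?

Lower bound: the mode-3 unfolding of T (rows indexed by k, columns by (i,j) = (0,0), (0,1), (0,2), (1,0), (1,1), (1,2)) is [[-3, -11, -12, -6, -2, -6], [7, -1, 4, 6, 2, 6], [-2, 6, 4, 0, 0, 0]].
There the 2×2 minor on rows k ∈ {0, 1}, columns (i,j) ∈ {(0,0), (0,1)} is det [[-3, -11], [7, -1]] = 80 ≠ 0, so this unfolding has rank ≥ 2; CP rank is at least every unfolding rank, so rank(T) ≥ 2. (Unfolding ranks only ever bound the CP rank from below — rank(T) can be strictly larger than all of them — so the matching upper bound has to come from an explicit 2-term decomposition.)
Upper bound — finding two terms. Write S_k = T[:,:,k] for the frontal slices: S₀ = [[-3, -11, -12], [-6, -2, -6]], S₁ = [[7, -1, 4], [6, 2, 6]], S₂ = [[-2, 6, 4], [0, 0, 0]].
If T = a₁ ⊗ b₁ ⊗ c₁ + a₂ ⊗ b₂ ⊗ c₂ then each S_k = c₁[k]·a₁b₁ᵀ + c₂[k]·a₂b₂ᵀ. S₀ and S₁ are linearly independent, so a₁b₁ᵀ and a₂b₂ᵀ must span the same plane of matrices: they are the rank-1 matrices of the form x·S₀ + y·S₁.
The 2×2 minor of x·S₀ + y·S₁ on rows {0,1}, columns {0,1} is −60·x² + 40·xy + 20·y² = (-20)·(x − y)(3·x + y), vanishing at (x:y) = (1:1) and (1:-3).
M₁ = S₀ + S₁ = [[4, -12, -8], [0, 0, 0]] = 4·[1, 0][1, -3, -2]ᵀ and M₂ = S₀ − 3·S₁ = [[-24, -8, -24], [-24, -8, -24]] = (-8)·[1, 1][3, 1, 3]ᵀ, so take a₁ = [1, 0], b₁ = [1, -3, -2], a₂ = [1, 1], b₂ = [3, 1, 3].
Each slice is an integer combination of E₁ = a₁b₁ᵀ and E₂ = a₂b₂ᵀ: S₀ = 3·E₁ − 2·E₂, S₁ = E₁ + 2·E₂, S₂ = −2·E₁; reading off coefficients, c₁ = [3, 1, -2] and c₂ = [-2, 2, 0].
Hence T = [1, 0] ⊗ [1, -3, -2] ⊗ [3, 1, -2] + [1, 1] ⊗ [3, 1, 3] ⊗ [-2, 2, 0], so rank(T) ≤ 2.
These bounds meet, so rank(T) = 2.
Check entry T[0,1,2] = 6: (1)·(-3)·(-2) + (1)·(1)·(0) = 6.

2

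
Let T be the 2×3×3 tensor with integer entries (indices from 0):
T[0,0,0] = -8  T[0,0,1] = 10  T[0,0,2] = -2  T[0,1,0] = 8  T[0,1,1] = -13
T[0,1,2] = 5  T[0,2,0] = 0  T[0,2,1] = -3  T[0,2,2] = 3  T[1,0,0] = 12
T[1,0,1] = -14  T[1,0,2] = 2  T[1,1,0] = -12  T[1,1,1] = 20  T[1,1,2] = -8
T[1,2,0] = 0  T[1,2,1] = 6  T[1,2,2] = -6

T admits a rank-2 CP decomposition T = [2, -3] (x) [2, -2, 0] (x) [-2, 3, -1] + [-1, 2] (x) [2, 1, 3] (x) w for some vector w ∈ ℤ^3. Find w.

Subtract the known terms from T to get the rank-1 residual R = [-1, 2] (x) [2, 1, 3] (x) w, so R[i,j,k] = a[i]·b[j]·w[k]. Pick indices with nonzero a[0]·b[0] = (-1)·(2) = -2. Only the fibre through (0,0,·) is needed: R[0,0,:] = T[0,0,:] − Σₗ aₗ[0]bₗ[0]cₗ = [-8, 10, -2] − (2)·(2)·[-2, 3, -1] = [0, -2, 2]. Then w[k] = R[0,0,k] / -2 for each k, giving w = [0, -2, 2] / -2 = [0, 1, -1].

w = [0, 1, -1]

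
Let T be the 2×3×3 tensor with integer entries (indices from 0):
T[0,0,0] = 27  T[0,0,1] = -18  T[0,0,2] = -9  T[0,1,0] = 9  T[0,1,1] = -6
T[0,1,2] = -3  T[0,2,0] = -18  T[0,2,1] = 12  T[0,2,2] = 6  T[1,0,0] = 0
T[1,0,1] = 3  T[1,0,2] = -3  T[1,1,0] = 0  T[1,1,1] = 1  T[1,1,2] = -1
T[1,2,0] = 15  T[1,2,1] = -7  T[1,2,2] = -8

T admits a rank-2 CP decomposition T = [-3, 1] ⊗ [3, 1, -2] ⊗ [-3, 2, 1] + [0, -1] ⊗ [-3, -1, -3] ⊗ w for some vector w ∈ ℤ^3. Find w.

w = [3, -1, -2]

Subtract the known terms from T to get the rank-1 residual R = [0, -1] ⊗ [-3, -1, -3] ⊗ w, so R[i,j,k] = a[i]·b[j]·w[k]. Pick indices with nonzero a[1]·b[0] = (-1)·(-3) = 3. Only the fibre through (1,0,·) is needed: R[1,0,:] = T[1,0,:] − Σₗ aₗ[1]bₗ[0]cₗ = [0, 3, -3] − (1)·(3)·[-3, 2, 1] = [9, -3, -6]. Then w[k] = R[1,0,k] / 3 for each k, giving w = [9, -3, -6] / 3 = [3, -1, -2].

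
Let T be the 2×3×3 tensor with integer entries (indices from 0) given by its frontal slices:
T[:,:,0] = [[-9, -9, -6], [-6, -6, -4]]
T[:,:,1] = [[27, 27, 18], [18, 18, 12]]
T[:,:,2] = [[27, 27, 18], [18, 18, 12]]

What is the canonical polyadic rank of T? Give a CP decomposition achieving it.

rank(T) = 1

Lower bound: T ≠ 0 (e.g. T[0,0,0] = -9), so rank(T) ≥ 1.
Upper bound: if T = a ⊗ b ⊗ c then every fibre of T is a multiple of the corresponding factor, so read the factors off the fibres through the nonzero entry T[0,0,0] = -9.
The mode-1 fibre T[:,0,0] = [-9, -6] gives a = [3, 2] (primitive direction); the mode-2 fibre T[0,:,0] = [-9, -9, -6] gives b = [3, 3, 2]; then c[k] = T[0,0,k] / (a[0]·b[0]) = [-9, 27, 27] / 9 = [-1, 3, 3].
Expanding [3, 2] ⊗ [3, 3, 2] ⊗ [-1, 3, 3] reproduces all 18 entries of T, so T = [3, 2] ⊗ [3, 3, 2] ⊗ [-1, 3, 3] and rank(T) ≤ 1.
These bounds meet, so rank(T) = 1.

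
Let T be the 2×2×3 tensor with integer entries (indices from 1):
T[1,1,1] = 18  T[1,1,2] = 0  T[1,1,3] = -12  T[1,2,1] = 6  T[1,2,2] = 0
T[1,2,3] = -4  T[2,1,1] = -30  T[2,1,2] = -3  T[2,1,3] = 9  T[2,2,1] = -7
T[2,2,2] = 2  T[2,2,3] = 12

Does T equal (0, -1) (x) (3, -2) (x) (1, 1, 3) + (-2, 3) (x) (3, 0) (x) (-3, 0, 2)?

Reconstruct entry (1,2,1) from the claimed factors: Σₗ aₗ[1]bₗ[2]cₗ[1] = (0)·(-2)·(1) + (-2)·(0)·(-3) = 0, but T[1,2,1] = 6. The claim is false.

No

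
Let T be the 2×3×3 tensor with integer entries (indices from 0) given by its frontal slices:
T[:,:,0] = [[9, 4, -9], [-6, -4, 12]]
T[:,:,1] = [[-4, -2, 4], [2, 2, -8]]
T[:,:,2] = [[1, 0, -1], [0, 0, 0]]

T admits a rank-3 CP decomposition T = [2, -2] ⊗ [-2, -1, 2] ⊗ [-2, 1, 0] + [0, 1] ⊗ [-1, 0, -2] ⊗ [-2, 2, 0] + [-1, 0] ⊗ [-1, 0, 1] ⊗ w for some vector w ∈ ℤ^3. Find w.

w = [1, 0, 1]

Subtract the known terms from T to get the rank-1 residual R = [-1, 0] ⊗ [-1, 0, 1] ⊗ w, so R[i,j,k] = a[i]·b[j]·w[k]. Pick indices with nonzero a[0]·b[0] = (-1)·(-1) = 1. Only the fibre through (0,0,·) is needed: R[0,0,:] = T[0,0,:] − Σₗ aₗ[0]bₗ[0]cₗ = [9, -4, 1] − (2)·(-2)·[-2, 1, 0] − (0)·(-1)·[-2, 2, 0] = [1, 0, 1]. Then w[k] = R[0,0,k] / 1 for each k, giving w = [1, 0, 1] / 1 = [1, 0, 1].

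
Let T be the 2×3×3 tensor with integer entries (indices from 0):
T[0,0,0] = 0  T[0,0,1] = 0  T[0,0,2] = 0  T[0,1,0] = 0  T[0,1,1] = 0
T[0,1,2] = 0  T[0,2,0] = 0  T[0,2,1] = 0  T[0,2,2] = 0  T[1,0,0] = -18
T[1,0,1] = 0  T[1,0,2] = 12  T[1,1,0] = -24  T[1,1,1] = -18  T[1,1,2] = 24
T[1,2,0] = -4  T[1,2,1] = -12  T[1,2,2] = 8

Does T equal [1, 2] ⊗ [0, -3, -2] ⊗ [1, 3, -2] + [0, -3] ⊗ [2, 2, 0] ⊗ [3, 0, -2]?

Reconstruct entry (0,1,0) from the claimed factors: Σₗ aₗ[0]bₗ[1]cₗ[0] = (1)·(-3)·(1) + (0)·(2)·(3) = -3, but T[0,1,0] = 0. The claim is false.

No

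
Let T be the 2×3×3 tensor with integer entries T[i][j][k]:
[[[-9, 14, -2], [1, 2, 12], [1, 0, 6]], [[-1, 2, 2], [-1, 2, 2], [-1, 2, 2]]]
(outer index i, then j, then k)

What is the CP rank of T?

Lower bound: the mode-2 unfolding of T (rows indexed by j, columns by (i,k) = (0,0), (0,1), (0,2), (1,0), (1,1), (1,2)) is [[-9, 14, -2, -1, 2, 2], [1, 2, 12, -1, 2, 2], [1, 0, 6, -1, 2, 2]].
There the 3×3 minor on rows j ∈ {0, 1, 2}, columns (i,k) ∈ {(0,0), (0,1), (0,2)} is det [[-9, 14, -2], [1, 2, 12], [1, 0, 6]] = -20 ≠ 0, so this unfolding has rank ≥ 3; CP rank is at least every unfolding rank, so rank(T) ≥ 3. (This is only a lower bound: in general the CP rank may exceed every unfolding rank, so we still need to exhibit 3 rank-1 terms summing to T.)
Upper bound: T is a sum of 3 rank-1 terms, T = (1, 0) (x) (2, -2, -1) (x) (-2, 2, -4) + (1, 0) (x) (2, 1, 0) (x) (-2, 4, 2) + (1, 1) (x) (1, 1, 1) (x) (-1, 2, 2) (written with every a and b primitive with positive leading entry and the scale carried by c; CP decompositions are not unique, and this one is verified by expanding entrywise), so rank(T) ≤ 3.
These bounds meet, so rank(T) = 3.
Check entry T[0,2,2] = 6: (1)·(-1)·(-4) + (1)·(0)·(2) + (1)·(1)·(2) = 6.

3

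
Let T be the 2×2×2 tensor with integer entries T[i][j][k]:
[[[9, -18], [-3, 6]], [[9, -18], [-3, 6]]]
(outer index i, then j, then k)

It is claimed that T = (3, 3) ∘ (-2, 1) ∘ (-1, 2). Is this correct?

Reconstruct entry (0,0,0) from the claimed factors: Σₗ aₗ[0]bₗ[0]cₗ[0] = (3)·(-2)·(-1) = 6, but T[0,0,0] = 9. The claim is false.

No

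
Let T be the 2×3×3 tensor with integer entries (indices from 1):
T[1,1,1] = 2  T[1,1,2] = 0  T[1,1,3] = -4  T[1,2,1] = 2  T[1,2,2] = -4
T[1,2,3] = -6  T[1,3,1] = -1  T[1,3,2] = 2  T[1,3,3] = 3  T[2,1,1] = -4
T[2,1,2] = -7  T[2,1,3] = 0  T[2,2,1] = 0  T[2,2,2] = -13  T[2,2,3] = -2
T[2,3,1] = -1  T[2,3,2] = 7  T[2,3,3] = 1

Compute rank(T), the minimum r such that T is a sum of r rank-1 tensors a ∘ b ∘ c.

Lower bound: in the mode-3 unfolding of T (rows indexed by k, columns by (i,j)) the 3×3 minor on rows k ∈ {1, 2, 3}, columns (i,j) ∈ {(1,1), (1,2), (2,1)} is det [[2, 2, -4], [0, -4, -7], [-4, -6, 0]] = 36 ≠ 0, so that unfolding has rank ≥ 3 and hence rank(T) ≥ 3 (CP rank is at least every unfolding rank, though it can be larger).
Upper bound: T is a sum of 3 rank-1 terms, T = [0, 1] ∘ [1, -1, 1] ∘ [-2, 1, 0] + [1, -1] ∘ [2, 2, -1] ∘ [1, 2, -1] + [1, 1] ∘ [1, 2, -1] ∘ [0, -4, -2] (one valid choice — decompositions are not unique — normalised so each a, b is primitive with positive first nonzero entry; check it by expanding all entries), so rank(T) ≤ 3.
These bounds meet, so rank(T) = 3.

3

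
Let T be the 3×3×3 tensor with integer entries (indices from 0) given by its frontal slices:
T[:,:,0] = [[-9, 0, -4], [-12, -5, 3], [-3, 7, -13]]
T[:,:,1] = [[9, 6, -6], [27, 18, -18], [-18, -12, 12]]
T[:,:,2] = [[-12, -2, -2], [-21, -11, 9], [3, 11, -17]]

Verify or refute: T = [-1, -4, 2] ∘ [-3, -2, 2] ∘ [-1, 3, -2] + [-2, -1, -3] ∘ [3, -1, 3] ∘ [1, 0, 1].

Reconstruct entry (1,0,0) from the claimed factors: Σₗ aₗ[1]bₗ[0]cₗ[0] = (-4)·(-3)·(-1) + (-1)·(3)·(1) = -15, but T[1,0,0] = -12. The claim is false.

No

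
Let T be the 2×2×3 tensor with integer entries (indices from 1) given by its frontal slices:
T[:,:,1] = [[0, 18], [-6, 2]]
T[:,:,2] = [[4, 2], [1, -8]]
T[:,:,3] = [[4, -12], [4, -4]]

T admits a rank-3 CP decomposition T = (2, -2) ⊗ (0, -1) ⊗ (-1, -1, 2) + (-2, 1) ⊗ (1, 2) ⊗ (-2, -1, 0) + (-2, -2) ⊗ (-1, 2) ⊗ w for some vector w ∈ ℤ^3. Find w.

Subtract the known terms from T to get the rank-1 residual R = (-2, -2) ⊗ (-1, 2) ⊗ w, so R[i,j,k] = a[i]·b[j]·w[k]. Pick indices with nonzero a[1]·b[1] = (-2)·(-1) = 2. Only the fibre through (1,1,·) is needed: R[1,1,:] = T[1,1,:] − Σₗ aₗ[1]bₗ[1]cₗ = [0, 4, 4] − (2)·(0)·(-1, -1, 2) − (-2)·(1)·(-2, -1, 0) = [-4, 2, 4]. Then w[k] = R[1,1,k] / 2 for each k, giving w = [-4, 2, 4] / 2 = (-2, 1, 2).

w = (-2, 1, 2)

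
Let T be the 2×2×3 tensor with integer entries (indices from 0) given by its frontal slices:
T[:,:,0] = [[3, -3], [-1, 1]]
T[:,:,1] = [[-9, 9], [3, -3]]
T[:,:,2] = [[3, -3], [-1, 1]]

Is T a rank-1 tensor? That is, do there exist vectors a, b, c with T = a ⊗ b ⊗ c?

Yes

If T = a ⊗ b ⊗ c then every fibre of T is a multiple of the corresponding factor, so read the factors off the fibres through the nonzero entry T[0,0,0] = 3.
The mode-1 fibre T[:,0,0] = [3, -1] gives a = [3, -1] (primitive direction); the mode-2 fibre T[0,:,0] = [3, -3] gives b = [1, -1]; then c[k] = T[0,0,k] / (a[0]·b[0]) = [3, -9, 3] / 3 = [1, -3, 1].
Expanding [3, -1] ⊗ [1, -1] ⊗ [1, -3, 1] reproduces all 12 entries of T, so T = [3, -1] ⊗ [1, -1] ⊗ [1, -3, 1] and rank(T) ≤ 1.
Equivalently every frontal slice T[:,:,k] is c[k] times the rank-1 matrix [3, -1] ⊗ [1, -1]. So T has rank 1 (it is nonzero).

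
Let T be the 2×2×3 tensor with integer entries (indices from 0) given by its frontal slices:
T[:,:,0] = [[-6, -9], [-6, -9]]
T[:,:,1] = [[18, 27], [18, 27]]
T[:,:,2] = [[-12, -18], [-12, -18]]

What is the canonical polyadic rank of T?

1

Lower bound: T ≠ 0 (e.g. T[0,0,0] = -6), so rank(T) ≥ 1.
Upper bound: the mode-1 fibre T[:,0,0] = [-6, -6] gives a = (1, 1) (primitive direction); the mode-2 fibre T[0,:,0] = [-6, -9] gives b = (2, 3); then c[k] = T[0,0,k] / (a[0]·b[0]) = [-6, 18, -12] / 2 = (-3, 9, -6).
Expanding (1, 1) ⊗ (2, 3) ⊗ (-3, 9, -6) reproduces all 12 entries of T, so T = (1, 1) ⊗ (2, 3) ⊗ (-3, 9, -6) and rank(T) ≤ 1.
These bounds meet, so rank(T) = 1.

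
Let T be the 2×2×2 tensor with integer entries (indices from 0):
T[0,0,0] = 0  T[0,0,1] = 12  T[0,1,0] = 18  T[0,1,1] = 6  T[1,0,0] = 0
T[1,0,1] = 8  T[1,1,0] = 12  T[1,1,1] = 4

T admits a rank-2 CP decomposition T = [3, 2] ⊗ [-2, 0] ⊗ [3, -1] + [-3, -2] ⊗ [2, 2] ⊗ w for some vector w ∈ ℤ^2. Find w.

Subtract the known terms from T to get the rank-1 residual R = [-3, -2] ⊗ [2, 2] ⊗ w, so R[i,j,k] = a[i]·b[j]·w[k]. Pick indices with nonzero a[0]·b[0] = (-3)·(2) = -6. Only the fibre through (0,0,·) is needed: R[0,0,:] = T[0,0,:] − Σₗ aₗ[0]bₗ[0]cₗ = [0, 12] − (3)·(-2)·[3, -1] = [18, 6]. Then w[k] = R[0,0,k] / -6 for each k, giving w = [18, 6] / -6 = [-3, -1].

w = [-3, -1]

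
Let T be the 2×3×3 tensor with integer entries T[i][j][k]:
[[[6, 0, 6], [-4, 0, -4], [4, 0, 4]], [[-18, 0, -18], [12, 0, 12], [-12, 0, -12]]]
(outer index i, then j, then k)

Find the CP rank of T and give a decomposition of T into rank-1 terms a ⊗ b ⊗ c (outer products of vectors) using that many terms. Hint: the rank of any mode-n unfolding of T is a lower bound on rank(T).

Lower bound: T ≠ 0 (e.g. T[0,0,0] = 6), so rank(T) ≥ 1.
Upper bound: if T = a ⊗ b ⊗ c then every fibre of T is a multiple of the corresponding factor, so read the factors off the fibres through the nonzero entry T[0,0,0] = 6.
The mode-1 fibre T[:,0,0] = [6, -18] gives a = (1, -3) (primitive direction); the mode-2 fibre T[0,:,0] = [6, -4, 4] gives b = (3, -2, 2); then c[k] = T[0,0,k] / (a[0]·b[0]) = [6, 0, 6] / 3 = (2, 0, 2).
Expanding (1, -3) ⊗ (3, -2, 2) ⊗ (2, 0, 2) reproduces all 18 entries of T, so T = (1, -3) ⊗ (3, -2, 2) ⊗ (2, 0, 2) and rank(T) ≤ 1.
These bounds meet, so rank(T) = 1.
Check entry T[0,1,0] = -4: (1)·(-2)·(2) = -4.

rank(T) = 1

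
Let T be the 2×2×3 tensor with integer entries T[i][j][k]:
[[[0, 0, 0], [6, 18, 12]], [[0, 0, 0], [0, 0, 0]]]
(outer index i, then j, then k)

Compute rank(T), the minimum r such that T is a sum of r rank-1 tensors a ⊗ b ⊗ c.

1

Lower bound: T ≠ 0 (e.g. T[0,1,0] = 6), so rank(T) ≥ 1.
Upper bound: if T = a ⊗ b ⊗ c then every fibre of T is a multiple of the corresponding factor, so read the factors off the fibres through the nonzero entry T[0,1,0] = 6.
The mode-1 fibre T[:,1,0] = [6, 0] gives a = [1, 0] (primitive direction); the mode-2 fibre T[0,:,0] = [0, 6] gives b = [0, 1]; then c[k] = T[0,1,k] / (a[0]·b[1]) = [6, 18, 12] / 1 = [6, 18, 12].
Expanding [1, 0] ⊗ [0, 1] ⊗ [6, 18, 12] reproduces all 12 entries of T, so T = [1, 0] ⊗ [0, 1] ⊗ [6, 18, 12] and rank(T) ≤ 1.
These bounds meet, so rank(T) = 1.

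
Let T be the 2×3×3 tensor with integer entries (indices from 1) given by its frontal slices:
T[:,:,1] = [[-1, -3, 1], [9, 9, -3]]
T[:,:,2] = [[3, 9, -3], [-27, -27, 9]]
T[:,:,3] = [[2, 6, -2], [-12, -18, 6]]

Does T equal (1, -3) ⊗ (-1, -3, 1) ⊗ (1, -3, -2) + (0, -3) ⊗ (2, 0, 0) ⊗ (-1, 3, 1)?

Reconstruct entrywise from the claimed factors. For example, T[2,2,1] = 9 and Σₗ aₗ[2]bₗ[2]cₗ[1] = (-3)·(-3)·(1) + (-3)·(0)·(-1) = 9; checking all 18 entries, every one matches. The claim holds.

Yes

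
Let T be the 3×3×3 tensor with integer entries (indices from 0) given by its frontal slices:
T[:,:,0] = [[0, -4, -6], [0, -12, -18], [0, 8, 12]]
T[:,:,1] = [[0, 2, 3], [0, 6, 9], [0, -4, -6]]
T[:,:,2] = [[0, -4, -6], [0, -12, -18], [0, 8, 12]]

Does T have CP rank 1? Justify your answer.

Yes

If T = a ⊗ b ⊗ c then every fibre of T is a multiple of the corresponding factor, so read the factors off the fibres through the nonzero entry T[0,1,0] = -4.
The mode-1 fibre T[:,1,0] = [-4, -12, 8] gives a = [1, 3, -2] (primitive direction); the mode-2 fibre T[0,:,0] = [0, -4, -6] gives b = [0, 2, 3]; then c[k] = T[0,1,k] / (a[0]·b[1]) = [-4, 2, -4] / 2 = [-2, 1, -2].
Expanding [1, 3, -2] ⊗ [0, 2, 3] ⊗ [-2, 1, -2] reproduces all 27 entries of T, so T = [1, 3, -2] ⊗ [0, 2, 3] ⊗ [-2, 1, -2] and rank(T) ≤ 1.
Equivalently every frontal slice T[:,:,k] is c[k] times the rank-1 matrix [1, 3, -2] ⊗ [0, 2, 3]. So T has rank 1 (it is nonzero).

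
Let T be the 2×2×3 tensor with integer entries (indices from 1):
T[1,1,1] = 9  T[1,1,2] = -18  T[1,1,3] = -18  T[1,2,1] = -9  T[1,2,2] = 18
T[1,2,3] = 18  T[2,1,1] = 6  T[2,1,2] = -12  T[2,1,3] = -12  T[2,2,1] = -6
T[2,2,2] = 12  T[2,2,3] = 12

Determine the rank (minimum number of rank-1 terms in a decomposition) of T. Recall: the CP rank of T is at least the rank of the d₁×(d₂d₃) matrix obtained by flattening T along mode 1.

Lower bound: T ≠ 0 (e.g. T[1,1,1] = 9), so rank(T) ≥ 1.
Upper bound: if T = a ⊗ b ⊗ c then every fibre of T is a multiple of the corresponding factor, so read the factors off the fibres through the nonzero entry T[1,1,1] = 9.
The mode-1 fibre T[:,1,1] = [9, 6] gives a = (3, 2) (primitive direction); the mode-2 fibre T[1,:,1] = [9, -9] gives b = (1, -1); then c[k] = T[1,1,k] / (a[1]·b[1]) = [9, -18, -18] / 3 = (3, -6, -6).
Expanding (3, 2) ⊗ (1, -1) ⊗ (3, -6, -6) reproduces all 12 entries of T, so T = (3, 2) ⊗ (1, -1) ⊗ (3, -6, -6) and rank(T) ≤ 1.
These bounds meet, so rank(T) = 1.

1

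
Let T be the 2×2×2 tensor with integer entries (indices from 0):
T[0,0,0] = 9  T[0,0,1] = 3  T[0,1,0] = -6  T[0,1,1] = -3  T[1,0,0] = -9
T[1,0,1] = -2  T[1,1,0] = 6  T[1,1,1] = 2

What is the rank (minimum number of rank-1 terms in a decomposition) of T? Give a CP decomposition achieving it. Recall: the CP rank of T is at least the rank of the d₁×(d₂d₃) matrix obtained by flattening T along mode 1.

Lower bound: the mode-2 unfolding of T (rows indexed by j, columns by (i,k) = (0,0), (0,1), (1,0), (1,1)) is [[9, 3, -9, -2], [-6, -3, 6, 2]].
There the 2×2 minor on rows j ∈ {0, 1}, columns (i,k) ∈ {(0,0), (0,1)} is det [[9, 3], [-6, -3]] = -9 ≠ 0, so this unfolding has rank ≥ 2; CP rank is at least every unfolding rank, so rank(T) ≥ 2. (This is only a lower bound: in general the CP rank may exceed every unfolding rank, so we still need to exhibit 2 rank-1 terms summing to T.)
Upper bound — finding two terms. Write S_k = T[:,:,k] for the frontal slices: S₀ = [[9, -6], [-9, 6]], S₁ = [[3, -3], [-2, 2]].
If T = a₁ ⊗ b₁ ⊗ c₁ + a₂ ⊗ b₂ ⊗ c₂ then each S_k = c₁[k]·a₁b₁ᵀ + c₂[k]·a₂b₂ᵀ. S₀ and S₁ are linearly independent, so a₁b₁ᵀ and a₂b₂ᵀ must span the same plane of matrices: they are the rank-1 matrices of the form x·S₀ + y·S₁.
det(x·S₀ + y·S₁) is −3·xy = (-3)·(y)(x), vanishing at (x:y) = (1:0) and (0:1).
M₁ = S₀ = [[9, -6], [-9, 6]] = 3·[1, -1][3, -2]ᵀ and M₂ = S₁ = [[3, -3], [-2, 2]] = [3, -2][1, -1]ᵀ, so take a₁ = [1, -1], b₁ = [3, -2], a₂ = [3, -2], b₂ = [1, -1].
Each slice is an integer combination of E₁ = a₁b₁ᵀ and E₂ = a₂b₂ᵀ: S₀ = 3·E₁, S₁ = E₂; reading off coefficients, c₁ = [3, 0] and c₂ = [0, 1].
Hence T = [1, -1] ⊗ [3, -2] ⊗ [3, 0] + [3, -2] ⊗ [1, -1] ⊗ [0, 1], so rank(T) ≤ 2.
These bounds meet, so rank(T) = 2.
Check entry T[1,1,1] = 2: (-1)·(-2)·(0) + (-2)·(-1)·(1) = 2.

rank(T) = 2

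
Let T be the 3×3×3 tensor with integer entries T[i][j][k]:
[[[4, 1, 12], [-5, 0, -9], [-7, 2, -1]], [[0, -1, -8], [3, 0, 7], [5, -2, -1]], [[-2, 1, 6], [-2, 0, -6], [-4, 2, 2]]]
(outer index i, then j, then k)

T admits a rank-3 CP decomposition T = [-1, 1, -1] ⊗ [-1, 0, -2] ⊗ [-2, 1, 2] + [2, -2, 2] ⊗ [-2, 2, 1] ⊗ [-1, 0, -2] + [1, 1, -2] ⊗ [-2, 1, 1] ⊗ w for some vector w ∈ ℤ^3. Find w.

Subtract the known terms from T to get the rank-1 residual R = [1, 1, -2] ⊗ [-2, 1, 1] ⊗ w, so R[i,j,k] = a[i]·b[j]·w[k]. Pick indices with nonzero a[0]·b[0] = (1)·(-2) = -2. Only the fibre through (0,0,·) is needed: R[0,0,:] = T[0,0,:] − Σₗ aₗ[0]bₗ[0]cₗ = [4, 1, 12] − (-1)·(-1)·[-2, 1, 2] − (2)·(-2)·[-1, 0, -2] = [2, 0, 2]. Then w[k] = R[0,0,k] / -2 for each k, giving w = [2, 0, 2] / -2 = [-1, 0, -1].

w = [-1, 0, -1]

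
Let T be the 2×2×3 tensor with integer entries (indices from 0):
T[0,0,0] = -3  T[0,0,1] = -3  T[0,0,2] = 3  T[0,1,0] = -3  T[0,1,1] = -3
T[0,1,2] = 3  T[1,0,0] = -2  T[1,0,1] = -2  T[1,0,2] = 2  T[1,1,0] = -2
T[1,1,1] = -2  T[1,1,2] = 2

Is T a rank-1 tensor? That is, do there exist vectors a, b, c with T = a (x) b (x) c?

Yes

If T = a (x) b (x) c then every fibre of T is a multiple of the corresponding factor, so read the factors off the fibres through the nonzero entry T[0,0,0] = -3.
The mode-1 fibre T[:,0,0] = [-3, -2] gives a = [3, 2] (primitive direction); the mode-2 fibre T[0,:,0] = [-3, -3] gives b = [1, 1]; then c[k] = T[0,0,k] / (a[0]·b[0]) = [-3, -3, 3] / 3 = [-1, -1, 1].
Expanding [3, 2] (x) [1, 1] (x) [-1, -1, 1] reproduces all 12 entries of T, so T = [3, 2] (x) [1, 1] (x) [-1, -1, 1] and rank(T) ≤ 1.
Equivalently every frontal slice T[:,:,k] is c[k] times the rank-1 matrix [3, 2] (x) [1, 1]. So T has rank 1 (it is nonzero).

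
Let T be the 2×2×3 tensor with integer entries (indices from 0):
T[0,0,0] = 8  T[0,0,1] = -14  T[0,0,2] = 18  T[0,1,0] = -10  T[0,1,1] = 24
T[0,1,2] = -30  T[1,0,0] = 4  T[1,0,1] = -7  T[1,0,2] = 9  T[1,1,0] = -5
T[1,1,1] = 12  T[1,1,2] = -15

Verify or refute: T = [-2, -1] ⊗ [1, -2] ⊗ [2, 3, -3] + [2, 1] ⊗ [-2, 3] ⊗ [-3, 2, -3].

Yes

Reconstruct entrywise from the claimed factors. For example, T[1,1,2] = -15 and Σₗ aₗ[1]bₗ[1]cₗ[2] = (-1)·(-2)·(-3) + (1)·(3)·(-3) = -15; checking all 12 entries, every one matches. The claim holds.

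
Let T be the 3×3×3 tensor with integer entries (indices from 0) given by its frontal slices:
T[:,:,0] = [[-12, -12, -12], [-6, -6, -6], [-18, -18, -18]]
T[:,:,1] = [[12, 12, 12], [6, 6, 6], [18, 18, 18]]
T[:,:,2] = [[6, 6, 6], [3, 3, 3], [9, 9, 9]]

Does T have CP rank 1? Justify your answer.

If T = a (x) b (x) c then every fibre of T is a multiple of the corresponding factor, so read the factors off the fibres through the nonzero entry T[0,0,0] = -12.
The mode-1 fibre T[:,0,0] = [-12, -6, -18] gives a = (2, 1, 3) (primitive direction); the mode-2 fibre T[0,:,0] = [-12, -12, -12] gives b = (1, 1, 1); then c[k] = T[0,0,k] / (a[0]·b[0]) = [-12, 12, 6] / 2 = (-6, 6, 3).
Expanding (2, 1, 3) (x) (1, 1, 1) (x) (-6, 6, 3) reproduces all 27 entries of T, so T = (2, 1, 3) (x) (1, 1, 1) (x) (-6, 6, 3) and rank(T) ≤ 1.
Equivalently every frontal slice T[:,:,k] is c[k] times the rank-1 matrix (2, 1, 3) (x) (1, 1, 1). So T has rank 1 (it is nonzero).

Yes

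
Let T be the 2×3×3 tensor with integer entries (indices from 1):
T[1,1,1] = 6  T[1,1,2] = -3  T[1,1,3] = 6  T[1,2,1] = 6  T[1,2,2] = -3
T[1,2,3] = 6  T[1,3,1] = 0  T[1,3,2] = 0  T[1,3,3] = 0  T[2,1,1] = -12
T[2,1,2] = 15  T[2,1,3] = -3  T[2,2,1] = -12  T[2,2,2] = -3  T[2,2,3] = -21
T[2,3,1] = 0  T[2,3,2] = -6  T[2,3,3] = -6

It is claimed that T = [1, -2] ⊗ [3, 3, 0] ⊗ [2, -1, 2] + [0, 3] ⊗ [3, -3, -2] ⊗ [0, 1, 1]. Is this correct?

Yes

Reconstruct entrywise from the claimed factors. For example, T[2,2,1] = -12 and Σₗ aₗ[2]bₗ[2]cₗ[1] = (-2)·(3)·(2) + (3)·(-3)·(0) = -12; checking all 18 entries, every one matches. The claim holds.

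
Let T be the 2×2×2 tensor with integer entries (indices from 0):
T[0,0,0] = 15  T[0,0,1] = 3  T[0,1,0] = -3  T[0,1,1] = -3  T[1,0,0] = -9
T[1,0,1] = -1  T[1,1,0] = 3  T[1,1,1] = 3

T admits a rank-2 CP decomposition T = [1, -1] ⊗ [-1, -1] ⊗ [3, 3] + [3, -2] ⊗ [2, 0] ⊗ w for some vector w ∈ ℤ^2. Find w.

w = [3, 1]

Subtract the known terms from T to get the rank-1 residual R = [3, -2] ⊗ [2, 0] ⊗ w, so R[i,j,k] = a[i]·b[j]·w[k]. Pick indices with nonzero a[0]·b[0] = (3)·(2) = 6. Only the fibre through (0,0,·) is needed: R[0,0,:] = T[0,0,:] − Σₗ aₗ[0]bₗ[0]cₗ = [15, 3] − (1)·(-1)·[3, 3] = [18, 6]. Then w[k] = R[0,0,k] / 6 for each k, giving w = [18, 6] / 6 = [3, 1].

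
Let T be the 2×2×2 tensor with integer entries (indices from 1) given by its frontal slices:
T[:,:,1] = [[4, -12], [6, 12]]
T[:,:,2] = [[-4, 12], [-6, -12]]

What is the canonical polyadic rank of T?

Lower bound: the mode-1 unfolding of T (rows indexed by i, columns by (j,k) = (1,1), (1,2), (2,1), (2,2)) is [[4, -4, -12, 12], [6, -6, 12, -12]].
There the 2×2 minor on rows i ∈ {1, 2}, columns (j,k) ∈ {(1,1), (2,1)} is det [[4, -12], [6, 12]] = 120 ≠ 0, so this unfolding has rank ≥ 2; CP rank is at least every unfolding rank, so rank(T) ≥ 2. (Flattening ranks never certify an upper bound on CP rank; for that we must actually write T with 2 rank-1 terms.)
Upper bound — finding two terms. Every mode-3 slice of T is a multiple of one matrix: T[:,:,k] = c[k]·M with c = [1, -1] and M = [[4, -12], [6, 12]] (rows indexed by i, columns by j). So it suffices to write M as a sum of two rank-1 matrices.
Splitting M by its rows (i = 1, 2), M = [1, 0][4, -12]ᵀ + [0, 1][6, 12]ᵀ.
Hence T = [1, 0] ⊗ [4, -12] ⊗ [1, -1] + [0, 1] ⊗ [6, 12] ⊗ [1, -1], so rank(T) ≤ 2.
These bounds meet, so rank(T) = 2.

2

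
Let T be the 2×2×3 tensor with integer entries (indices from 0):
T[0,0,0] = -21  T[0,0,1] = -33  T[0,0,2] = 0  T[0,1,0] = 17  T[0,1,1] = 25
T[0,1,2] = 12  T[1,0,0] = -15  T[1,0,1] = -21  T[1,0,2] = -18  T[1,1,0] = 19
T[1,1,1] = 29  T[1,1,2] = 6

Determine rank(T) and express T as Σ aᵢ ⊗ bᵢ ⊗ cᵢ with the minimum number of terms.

Lower bound: the mode-3 unfolding of T (rows indexed by k, columns by (i,j) = (0,0), (0,1), (1,0), (1,1)) is [[-21, 17, -15, 19], [-33, 25, -21, 29], [0, 12, -18, 6]].
There the 2×2 minor on rows k ∈ {0, 1}, columns (i,j) ∈ {(0,0), (0,1)} is det [[-21, 17], [-33, 25]] = 36 ≠ 0, so this unfolding has rank ≥ 2; CP rank is at least every unfolding rank, so rank(T) ≥ 2. (This is only a lower bound: in general the CP rank may exceed every unfolding rank, so we still need to exhibit 2 rank-1 terms summing to T.)
Upper bound — finding two terms. Write S_k = T[:,:,k] for the frontal slices: S₀ = [[-21, 17], [-15, 19]], S₁ = [[-33, 25], [-21, 29]], S₂ = [[0, 12], [-18, 6]].
If T = a₁ ⊗ b₁ ⊗ c₁ + a₂ ⊗ b₂ ⊗ c₂ then each S_k = c₁[k]·a₁b₁ᵀ + c₂[k]·a₂b₂ᵀ. S₀ and S₁ are linearly independent, so a₁b₁ᵀ and a₂b₂ᵀ must span the same plane of matrices: they are the rank-1 matrices of the form x·S₀ + y·S₁.
det(x·S₀ + y·S₁) is −144·x² − 504·xy − 432·y² = (-72)·(2·x + 3·y)(x + 2·y), vanishing at (x:y) = (3:-2) and (2:-1).
M₁ = 3·S₀ − 2·S₁ = [[3, 1], [-3, -1]] = [1, -1][3, 1]ᵀ and M₂ = 2·S₀ − S₁ = [[-9, 9], [-9, 9]] = (-9)·[1, 1][1, -1]ᵀ, so take a₁ = [1, -1], b₁ = [3, 1], a₂ = [1, 1], b₂ = [1, -1].
Each slice is an integer combination of E₁ = a₁b₁ᵀ and E₂ = a₂b₂ᵀ: S₀ = −E₁ − 18·E₂, S₁ = −2·E₁ − 27·E₂, S₂ = 3·E₁ − 9·E₂; reading off coefficients, c₁ = [-1, -2, 3] and c₂ = [-18, -27, -9].
Hence T = [1, -1] ⊗ [3, 1] ⊗ [-1, -2, 3] + [1, 1] ⊗ [1, -1] ⊗ [-18, -27, -9], so rank(T) ≤ 2.
These bounds meet, so rank(T) = 2.

rank(T) = 2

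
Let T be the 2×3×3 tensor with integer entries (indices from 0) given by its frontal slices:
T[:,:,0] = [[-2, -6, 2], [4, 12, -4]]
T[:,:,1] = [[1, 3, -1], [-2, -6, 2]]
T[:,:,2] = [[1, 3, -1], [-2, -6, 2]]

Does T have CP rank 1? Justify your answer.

Yes

The mode-1 fibre T[:,0,0] = [-2, 4] gives a = [1, -2] (primitive direction); the mode-2 fibre T[0,:,0] = [-2, -6, 2] gives b = [1, 3, -1]; then c[k] = T[0,0,k] / (a[0]·b[0]) = [-2, 1, 1] / 1 = [-2, 1, 1].
Expanding [1, -2] ⊗ [1, 3, -1] ⊗ [-2, 1, 1] reproduces all 18 entries of T, so T = [1, -2] ⊗ [1, 3, -1] ⊗ [-2, 1, 1] and rank(T) ≤ 1.
Equivalently every frontal slice T[:,:,k] is c[k] times the rank-1 matrix [1, -2] ⊗ [1, 3, -1]. So T has rank 1 (it is nonzero).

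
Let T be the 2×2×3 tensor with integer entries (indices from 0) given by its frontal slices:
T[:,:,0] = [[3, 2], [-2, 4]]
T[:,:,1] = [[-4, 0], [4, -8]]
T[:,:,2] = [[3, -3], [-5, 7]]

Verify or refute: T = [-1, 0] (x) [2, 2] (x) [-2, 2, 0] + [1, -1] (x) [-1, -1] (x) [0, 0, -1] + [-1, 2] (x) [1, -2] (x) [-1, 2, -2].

No

Reconstruct entry (0,0,0) from the claimed factors: Σₗ aₗ[0]bₗ[0]cₗ[0] = (-1)·(2)·(-2) + (1)·(-1)·(0) + (-1)·(1)·(-1) = 5, but T[0,0,0] = 3. The claim is false.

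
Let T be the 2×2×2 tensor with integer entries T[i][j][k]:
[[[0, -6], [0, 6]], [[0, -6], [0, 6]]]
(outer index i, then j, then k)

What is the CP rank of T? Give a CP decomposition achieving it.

Lower bound: T ≠ 0 (e.g. T[0,0,1] = -6), so rank(T) ≥ 1.
Upper bound: the mode-1 fibre T[:,0,1] = [-6, -6] gives a = [1, 1] (primitive direction); the mode-2 fibre T[0,:,1] = [-6, 6] gives b = [1, -1]; then c[k] = T[0,0,k] / (a[0]·b[0]) = [0, -6] / 1 = [0, -6].
Expanding [1, 1] ⊗ [1, -1] ⊗ [0, -6] reproduces all 8 entries of T, so T = [1, 1] ⊗ [1, -1] ⊗ [0, -6] and rank(T) ≤ 1.
These bounds meet, so rank(T) = 1.

rank(T) = 1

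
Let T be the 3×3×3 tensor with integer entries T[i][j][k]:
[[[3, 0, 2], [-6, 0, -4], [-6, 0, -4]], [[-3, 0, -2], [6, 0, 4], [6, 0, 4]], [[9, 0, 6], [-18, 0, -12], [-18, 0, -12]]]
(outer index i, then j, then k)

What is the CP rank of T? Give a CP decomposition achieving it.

Lower bound: T ≠ 0 (e.g. T[0,0,0] = 3), so rank(T) ≥ 1.
Upper bound: if T = a ⊗ b ⊗ c then every fibre of T is a multiple of the corresponding factor, so read the factors off the fibres through the nonzero entry T[0,0,0] = 3.
The mode-1 fibre T[:,0,0] = [3, -3, 9] gives a = (1, -1, 3) (primitive direction); the mode-2 fibre T[0,:,0] = [3, -6, -6] gives b = (1, -2, -2); then c[k] = T[0,0,k] / (a[0]·b[0]) = [3, 0, 2] / 1 = (3, 0, 2).
Expanding (1, -1, 3) ⊗ (1, -2, -2) ⊗ (3, 0, 2) reproduces all 27 entries of T, so T = (1, -1, 3) ⊗ (1, -2, -2) ⊗ (3, 0, 2) and rank(T) ≤ 1.
These bounds meet, so rank(T) = 1.
Check entry T[1,0,0] = -3: (-1)·(1)·(3) = -3.

rank(T) = 1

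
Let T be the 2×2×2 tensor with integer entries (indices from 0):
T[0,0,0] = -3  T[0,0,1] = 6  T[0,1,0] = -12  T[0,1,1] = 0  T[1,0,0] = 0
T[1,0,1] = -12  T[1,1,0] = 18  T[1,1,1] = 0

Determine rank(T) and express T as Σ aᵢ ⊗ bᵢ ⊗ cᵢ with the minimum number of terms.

rank(T) = 2

Lower bound: the mode-1 unfolding of T (rows indexed by i, columns by (j,k) = (0,0), (0,1), (1,0), (1,1)) is [[-3, 6, -12, 0], [0, -12, 18, 0]].
There the 2×2 minor on rows i ∈ {0, 1}, columns (j,k) ∈ {(0,0), (0,1)} is det [[-3, 6], [0, -12]] = 36 ≠ 0, so this unfolding has rank ≥ 2; CP rank is at least every unfolding rank, so rank(T) ≥ 2. (Unfolding ranks only ever bound the CP rank from below — rank(T) can be strictly larger than all of them — so the matching upper bound has to come from an explicit 2-term decomposition.)
Upper bound — finding two terms. Write S_k = T[:,:,k] for the frontal slices: S₀ = [[-3, -12], [0, 18]], S₁ = [[6, 0], [-12, 0]].
If T = a₁ ⊗ b₁ ⊗ c₁ + a₂ ⊗ b₂ ⊗ c₂ then each S_k = c₁[k]·a₁b₁ᵀ + c₂[k]·a₂b₂ᵀ. S₀ and S₁ are linearly independent, so a₁b₁ᵀ and a₂b₂ᵀ must span the same plane of matrices: they are the rank-1 matrices of the form x·S₀ + y·S₁.
det(x·S₀ + y·S₁) is −54·x² − 36·xy = (-18)·(3·x + 2·y)(x), vanishing at (x:y) = (2:-3) and (0:1).
M₁ = 2·S₀ − 3·S₁ = [[-24, -24], [36, 36]] = (-12)·[2, -3][1, 1]ᵀ and M₂ = S₁ = [[6, 0], [-12, 0]] = 6·[1, -2][1, 0]ᵀ, so take a₁ = [2, -3], b₁ = [1, 1], a₂ = [1, -2], b₂ = [1, 0].
Each slice is an integer combination of E₁ = a₁b₁ᵀ and E₂ = a₂b₂ᵀ: S₀ = −6·E₁ + 9·E₂, S₁ = 6·E₂; reading off coefficients, c₁ = [-6, 0] and c₂ = [9, 6].
Hence T = [2, -3] ⊗ [1, 1] ⊗ [-6, 0] + [1, -2] ⊗ [1, 0] ⊗ [9, 6], so rank(T) ≤ 2.
These bounds meet, so rank(T) = 2.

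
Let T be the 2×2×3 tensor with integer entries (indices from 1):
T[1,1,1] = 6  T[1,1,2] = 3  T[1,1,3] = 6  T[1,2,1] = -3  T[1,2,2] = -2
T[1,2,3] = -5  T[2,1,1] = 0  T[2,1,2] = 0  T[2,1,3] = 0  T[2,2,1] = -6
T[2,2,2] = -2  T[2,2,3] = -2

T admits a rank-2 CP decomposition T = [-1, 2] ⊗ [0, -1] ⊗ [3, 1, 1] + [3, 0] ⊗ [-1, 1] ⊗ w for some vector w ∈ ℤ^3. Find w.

Subtract the known terms from T to get the rank-1 residual R = [3, 0] ⊗ [-1, 1] ⊗ w, so R[i,j,k] = a[i]·b[j]·w[k]. Pick indices with nonzero a[1]·b[1] = (3)·(-1) = -3. Only the fibre through (1,1,·) is needed: R[1,1,:] = T[1,1,:] − Σₗ aₗ[1]bₗ[1]cₗ = [6, 3, 6] − (-1)·(0)·[3, 1, 1] = [6, 3, 6]. Then w[k] = R[1,1,k] / -3 for each k, giving w = [6, 3, 6] / -3 = [-2, -1, -2].

w = [-2, -1, -2]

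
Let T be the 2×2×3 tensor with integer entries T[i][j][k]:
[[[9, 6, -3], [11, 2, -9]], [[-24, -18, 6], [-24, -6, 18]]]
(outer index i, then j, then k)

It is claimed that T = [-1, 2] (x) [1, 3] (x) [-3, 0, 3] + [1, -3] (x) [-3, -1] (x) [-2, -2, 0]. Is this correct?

Yes

Reconstruct entrywise from the claimed factors. For example, T[1,1,0] = -24 and Σₗ aₗ[1]bₗ[1]cₗ[0] = (2)·(3)·(-3) + (-3)·(-1)·(-2) = -24; checking all 12 entries, every one matches. The claim holds.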